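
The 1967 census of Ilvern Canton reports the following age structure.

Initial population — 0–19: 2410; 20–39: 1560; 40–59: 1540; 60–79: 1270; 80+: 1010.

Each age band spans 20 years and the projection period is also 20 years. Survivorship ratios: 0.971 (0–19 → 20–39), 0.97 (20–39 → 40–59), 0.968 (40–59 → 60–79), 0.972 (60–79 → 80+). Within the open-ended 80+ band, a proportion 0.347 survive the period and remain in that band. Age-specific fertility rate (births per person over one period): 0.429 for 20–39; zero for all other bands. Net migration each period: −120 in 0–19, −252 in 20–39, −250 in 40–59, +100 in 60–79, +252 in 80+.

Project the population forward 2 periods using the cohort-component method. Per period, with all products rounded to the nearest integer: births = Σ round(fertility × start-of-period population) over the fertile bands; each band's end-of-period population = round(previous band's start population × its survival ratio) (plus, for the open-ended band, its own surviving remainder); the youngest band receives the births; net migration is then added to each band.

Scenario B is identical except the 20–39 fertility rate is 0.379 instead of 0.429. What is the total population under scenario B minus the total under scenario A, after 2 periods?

-181

— Period 1 —
Births: 1560 × 0.429 = 669
20–39: 2410 × 0.971 = 2340
40–59: 1560 × 0.97 = 1513
60–79: 1540 × 0.968 = 1491
80+: 1270 × 0.972 + 1010 × 0.347 = 1234 + 350 = 1584
Net migration: 0–19 − 120 → 549; 20–39 − 252 → 2088; 40–59 − 250 → 1263; 60–79 + 100 → 1591; 80+ + 252 → 1836
Giving 549 / 2088 / 1263 / 1591 / 1836.
— Period 2 —
Births: 2088 × 0.429 = 896
20–39: 549 × 0.971 = 533
40–59: 2088 × 0.97 = 2025
60–79: 1263 × 0.968 = 1223
80+: 1591 × 0.972 + 1836 × 0.347 = 1546 + 637 = 2183
Net migration: 0–19 − 120 → 776; 20–39 − 252 → 281; 40–59 − 250 → 1775; 60–79 + 100 → 1323; 80+ + 252 → 2435
Giving 776 / 281 / 1775 / 1323 / 2435.
Scenario A total after 2 periods: 6590
Scenario B projection —
— Period 1 —
Births: 1560 × 0.379 = 591
20–39: 2410 × 0.971 = 2340
40–59: 1560 × 0.97 = 1513
60–79: 1540 × 0.968 = 1491
80+: 1270 × 0.972 + 1010 × 0.347 = 1234 + 350 = 1584
Net migration: 0–19 − 120 → 471; 20–39 − 252 → 2088; 40–59 − 250 → 1263; 60–79 + 100 → 1591; 80+ + 252 → 1836
Giving 471 / 2088 / 1263 / 1591 / 1836.
— Period 2 —
Births: 2088 × 0.379 = 791
20–39: 471 × 0.971 = 457
40–59: 2088 × 0.97 = 2025
60–79: 1263 × 0.968 = 1223
80+: 1591 × 0.972 + 1836 × 0.347 = 1546 + 637 = 2183
Net migration: 0–19 − 120 → 671; 20–39 − 252 → 205; 40–59 − 250 → 1775; 60–79 + 100 → 1323; 80+ + 252 → 2435
Giving 671 / 205 / 1775 / 1323 / 2435.
Scenario B total after 2 periods: 6409
Difference B − A = 6409 − 6590 = -181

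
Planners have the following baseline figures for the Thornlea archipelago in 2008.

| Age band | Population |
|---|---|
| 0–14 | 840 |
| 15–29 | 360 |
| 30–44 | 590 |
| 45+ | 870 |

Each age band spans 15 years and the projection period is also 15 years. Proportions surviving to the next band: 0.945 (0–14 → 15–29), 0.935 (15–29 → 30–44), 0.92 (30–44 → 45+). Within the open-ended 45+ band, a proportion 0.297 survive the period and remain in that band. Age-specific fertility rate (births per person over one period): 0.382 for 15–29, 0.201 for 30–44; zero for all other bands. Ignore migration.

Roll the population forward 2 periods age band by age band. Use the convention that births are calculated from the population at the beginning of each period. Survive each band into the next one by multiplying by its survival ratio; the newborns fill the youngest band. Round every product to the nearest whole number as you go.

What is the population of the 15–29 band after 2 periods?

243

(Bands numbered youngest = 1 to oldest = 4.)
Period 1.
Births: 360 × 0.382 = 138, 590 × 0.201 = 119 ⇒ total 257
Band 2: 840 × 0.945 = 794
Band 3: 360 × 0.935 = 337
Band 4: 590 × 0.92 + 870 × 0.297 = 543 + 258 = 801
Population now: 0–14=257, 15–29=794, 30–44=337, 45+=801
Period 2.
Births: 794 × 0.382 = 303, 337 × 0.201 = 68 ⇒ total 371
Band 2: 257 × 0.945 = 243
Band 3: 794 × 0.935 = 742
Band 4: 337 × 0.92 + 801 × 0.297 = 310 + 238 = 548
Population now: 0–14=371, 15–29=243, 30–44=742, 45+=548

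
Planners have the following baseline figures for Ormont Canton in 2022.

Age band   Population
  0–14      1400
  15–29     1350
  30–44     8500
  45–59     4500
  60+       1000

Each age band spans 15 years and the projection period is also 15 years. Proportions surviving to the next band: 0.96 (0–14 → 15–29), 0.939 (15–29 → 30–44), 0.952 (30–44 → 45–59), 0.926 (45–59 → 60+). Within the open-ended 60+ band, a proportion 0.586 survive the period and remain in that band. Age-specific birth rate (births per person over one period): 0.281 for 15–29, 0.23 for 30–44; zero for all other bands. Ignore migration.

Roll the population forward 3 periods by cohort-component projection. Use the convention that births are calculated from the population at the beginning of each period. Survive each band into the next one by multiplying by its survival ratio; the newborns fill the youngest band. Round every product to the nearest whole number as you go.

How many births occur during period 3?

Let group 1 be 0–14 through group 5 = 60+.
Period 1.
Births: 1350 * 0.281 = 379  |  8500 * 0.23 = 1955 → total 2334
Group 2: 1400 * 0.96 = 1344
Group 3: 1350 * 0.939 = 1268
Group 4: 8500 * 0.952 = 8092
Group 5: 4500 * 0.926 + 1000 * 0.586 = 4167 + 586 = 4753
Giving 2334 / 1344 / 1268 / 8092 / 4753.
Period 2.
Births: 1344 * 0.281 = 378  |  1268 * 0.23 = 292 → total 670
Group 2: 2334 * 0.96 = 2241
Group 3: 1344 * 0.939 = 1262
Group 4: 1268 * 0.952 = 1207
Group 5: 8092 * 0.926 + 4753 * 0.586 = 7493 + 2785 = 10278
Giving 670 / 2241 / 1262 / 1207 / 10278.
Period 3.
Births: 2241 * 0.281 = 630  |  1262 * 0.23 = 290 → total 920
Group 2: 670 * 0.96 = 643
Group 3: 2241 * 0.939 = 2104
Group 4: 1262 * 0.952 = 1201
Group 5: 1207 * 0.926 + 10278 * 0.586 = 1118 + 6023 = 7141
Giving 920 / 643 / 2104 / 1201 / 7141.

920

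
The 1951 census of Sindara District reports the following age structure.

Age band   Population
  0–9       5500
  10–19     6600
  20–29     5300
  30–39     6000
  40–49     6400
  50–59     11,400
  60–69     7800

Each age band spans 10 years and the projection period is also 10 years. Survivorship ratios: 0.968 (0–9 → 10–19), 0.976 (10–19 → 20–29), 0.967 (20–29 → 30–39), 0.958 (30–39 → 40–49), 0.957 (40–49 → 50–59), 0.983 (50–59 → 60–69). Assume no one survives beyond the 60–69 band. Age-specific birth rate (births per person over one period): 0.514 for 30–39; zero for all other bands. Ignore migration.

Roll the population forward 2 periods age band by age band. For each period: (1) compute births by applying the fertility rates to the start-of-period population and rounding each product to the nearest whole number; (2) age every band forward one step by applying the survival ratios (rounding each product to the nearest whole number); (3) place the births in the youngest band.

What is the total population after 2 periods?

Period 1.
Births: 6000 × 0.514 = 3084
10–19: 5500 × 0.968 = 5324
20–29: 6600 × 0.976 = 6442
30–39: 5300 × 0.967 = 5125
40–49: 6000 × 0.958 = 5748
50–59: 6400 × 0.957 = 6125
60–69: 11400 × 0.983 = 11206
Giving 3084 / 5324 / 6442 / 5125 / 5748 / 6125 / 11206.
Period 2.
Births: 5125 × 0.514 = 2634
10–19: 3084 × 0.968 = 2985
20–29: 5324 × 0.976 = 5196
30–39: 6442 × 0.967 = 6229
40–49: 5125 × 0.958 = 4910
50–59: 5748 × 0.957 = 5501
60–69: 6125 × 0.983 = 6021
Giving 2634 / 2985 / 5196 / 6229 / 4910 / 5501 / 6021.
Total after period 2: 2634 + 2985 + 5196 + 6229 + 4910 + 5501 + 6021 = 33476

33476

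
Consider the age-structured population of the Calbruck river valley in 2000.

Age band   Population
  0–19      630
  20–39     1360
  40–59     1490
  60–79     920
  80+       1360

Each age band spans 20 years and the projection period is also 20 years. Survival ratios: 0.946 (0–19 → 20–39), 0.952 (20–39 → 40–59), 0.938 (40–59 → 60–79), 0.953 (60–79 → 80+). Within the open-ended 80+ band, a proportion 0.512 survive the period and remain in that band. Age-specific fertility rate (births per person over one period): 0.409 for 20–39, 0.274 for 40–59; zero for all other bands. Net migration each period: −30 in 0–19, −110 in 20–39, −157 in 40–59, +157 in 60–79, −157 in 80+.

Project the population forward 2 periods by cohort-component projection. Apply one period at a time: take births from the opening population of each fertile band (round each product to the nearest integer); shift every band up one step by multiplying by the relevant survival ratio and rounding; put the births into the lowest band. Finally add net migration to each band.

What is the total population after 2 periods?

4835

Call the bands 1 to 5, youngest first.
Period 1.
Births: 1360 × 0.409 = 556  |  1490 × 0.274 = 408 ⇒ total 964
Band 2: 630 × 0.946 = 596
Band 3: 1360 × 0.952 = 1295
Band 4: 1490 × 0.938 = 1398
Band 5: 920 × 0.953 + 1360 × 0.512 = 877 + 696 = 1573
Net migration: Band 1 − 30 → 934; Band 2 − 110 → 486; Band 3 − 157 → 1138; Band 4 + 157 → 1555; Band 5 − 157 → 1416
→ [934, 486, 1138, 1555, 1416]
Period 2.
Births: 486 × 0.409 = 199  |  1138 × 0.274 = 312 ⇒ total 511
Band 2: 934 × 0.946 = 884
Band 3: 486 × 0.952 = 463
Band 4: 1138 × 0.938 = 1067
Band 5: 1555 × 0.953 + 1416 × 0.512 = 1482 + 725 = 2207
Net migration: Band 1 − 30 → 481; Band 2 − 110 → 774; Band 3 − 157 → 306; Band 4 + 157 → 1224; Band 5 − 157 → 2050
→ [481, 774, 306, 1224, 2050]
Total after period 2: 481 + 774 + 306 + 1224 + 2050 = 4835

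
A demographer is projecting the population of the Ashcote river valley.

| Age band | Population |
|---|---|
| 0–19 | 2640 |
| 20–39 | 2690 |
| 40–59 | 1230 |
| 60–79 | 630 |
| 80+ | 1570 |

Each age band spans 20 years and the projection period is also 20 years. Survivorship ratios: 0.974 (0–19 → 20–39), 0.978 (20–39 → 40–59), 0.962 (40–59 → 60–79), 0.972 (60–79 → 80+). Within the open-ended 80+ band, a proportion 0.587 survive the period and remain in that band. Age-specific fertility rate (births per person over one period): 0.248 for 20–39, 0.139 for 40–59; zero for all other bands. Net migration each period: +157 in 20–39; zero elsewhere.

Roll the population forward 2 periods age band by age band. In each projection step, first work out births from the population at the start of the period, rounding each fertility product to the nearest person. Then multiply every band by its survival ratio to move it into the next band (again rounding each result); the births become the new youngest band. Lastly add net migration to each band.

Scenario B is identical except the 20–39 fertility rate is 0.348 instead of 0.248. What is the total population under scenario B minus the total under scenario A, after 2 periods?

534

[period 1]
Births: 2690 * 0.248 = 667  |  1230 * 0.139 = 171 ⇒ total 838
20–39: 2640 * 0.974 = 2571
40–59: 2690 * 0.978 = 2631
60–79: 1230 * 0.962 = 1183
80+: 630 * 0.972 + 1570 * 0.587 = 612 + 922 = 1534
Net migration: 20–39 + 157 → 2728
→ [838, 2728, 2631, 1183, 1534]
[period 2]
Births: 2728 * 0.248 = 677  |  2631 * 0.139 = 366 ⇒ total 1043
20–39: 838 * 0.974 = 816
40–59: 2728 * 0.978 = 2668
60–79: 2631 * 0.962 = 2531
80+: 1183 * 0.972 + 1534 * 0.587 = 1150 + 900 = 2050
Net migration: 20–39 + 157 → 973
→ [1043, 973, 2668, 2531, 2050]
Scenario A total after 2 periods: 9265
Scenario B projection —
[period 1]
Births: 2690 * 0.348 = 936  |  1230 * 0.139 = 171 ⇒ total 1107
20–39: 2640 * 0.974 = 2571
40–59: 2690 * 0.978 = 2631
60–79: 1230 * 0.962 = 1183
80+: 630 * 0.972 + 1570 * 0.587 = 612 + 922 = 1534
Net migration: 20–39 + 157 → 2728
→ [1107, 2728, 2631, 1183, 1534]
[period 2]
Births: 2728 * 0.348 = 949  |  2631 * 0.139 = 366 ⇒ total 1315
20–39: 1107 * 0.974 = 1078
40–59: 2728 * 0.978 = 2668
60–79: 2631 * 0.962 = 2531
80+: 1183 * 0.972 + 1534 * 0.587 = 1150 + 900 = 2050
Net migration: 20–39 + 157 → 1235
→ [1315, 1235, 2668, 2531, 2050]
Scenario B total after 2 periods: 9799
Difference B − A = 9799 − 9265 = 534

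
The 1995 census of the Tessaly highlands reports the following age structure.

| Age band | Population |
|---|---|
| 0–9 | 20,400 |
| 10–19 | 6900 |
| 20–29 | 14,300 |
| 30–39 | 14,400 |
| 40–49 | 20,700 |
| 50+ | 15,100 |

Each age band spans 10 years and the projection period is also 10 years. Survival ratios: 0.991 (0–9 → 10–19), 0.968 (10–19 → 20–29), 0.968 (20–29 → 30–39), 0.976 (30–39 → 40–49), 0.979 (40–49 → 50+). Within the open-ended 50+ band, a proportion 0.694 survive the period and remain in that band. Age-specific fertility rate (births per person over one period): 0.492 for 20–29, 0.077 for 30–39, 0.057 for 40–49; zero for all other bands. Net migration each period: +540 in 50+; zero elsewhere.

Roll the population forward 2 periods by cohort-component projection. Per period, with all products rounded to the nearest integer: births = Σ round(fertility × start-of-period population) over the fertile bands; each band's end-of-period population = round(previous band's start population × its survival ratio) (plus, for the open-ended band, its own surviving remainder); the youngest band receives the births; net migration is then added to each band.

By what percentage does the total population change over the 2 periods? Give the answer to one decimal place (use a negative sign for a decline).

-2.0

— Period 1 —
Births: 14300 * 0.492 = 7036 ; 14400 * 0.077 = 1109 ; 20700 * 0.057 = 1180 → total 9325
10–19: 20400 * 0.991 = 20216
20–29: 6900 * 0.968 = 6679
30–39: 14300 * 0.968 = 13842
40–49: 14400 * 0.976 = 14054
50+: 20700 * 0.979 + 15100 * 0.694 = 20265 + 10479 = 30744
Net migration: 50+ + 540 → 31284
End of period: [9325, 20216, 6679, 13842, 14054, 31284]
— Period 2 —
Births: 6679 * 0.492 = 3286 ; 13842 * 0.077 = 1066 ; 14054 * 0.057 = 801 → total 5153
10–19: 9325 * 0.991 = 9241
20–29: 20216 * 0.968 = 19569
30–39: 6679 * 0.968 = 6465
40–49: 13842 * 0.976 = 13510
50+: 14054 * 0.979 + 31284 * 0.694 = 13759 + 21711 = 35470
Net migration: 50+ + 540 → 36010
End of period: [5153, 9241, 19569, 6465, 13510, 36010]
Total: 91800 → 89948; change = -1852; percentage change = -2.0%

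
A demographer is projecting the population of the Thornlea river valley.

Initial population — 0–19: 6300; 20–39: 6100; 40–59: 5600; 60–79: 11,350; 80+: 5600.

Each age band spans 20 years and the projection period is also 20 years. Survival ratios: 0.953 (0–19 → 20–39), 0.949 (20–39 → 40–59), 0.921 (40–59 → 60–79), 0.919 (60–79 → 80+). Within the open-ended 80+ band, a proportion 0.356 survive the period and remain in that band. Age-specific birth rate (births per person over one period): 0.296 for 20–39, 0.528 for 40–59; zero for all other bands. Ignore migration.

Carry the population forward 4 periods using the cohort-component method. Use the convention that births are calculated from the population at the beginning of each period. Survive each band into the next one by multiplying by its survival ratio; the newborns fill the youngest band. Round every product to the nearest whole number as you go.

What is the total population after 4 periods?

Let band 1 be 0–19 through band 5 = 80+.
— Period 1 —
Births: 6100 * 0.296 = 1806 ; 5600 * 0.528 = 2957 → 4763
Band 2: 6300 * 0.953 = 6004
Band 3: 6100 * 0.949 = 5789
Band 4: 5600 * 0.921 = 5158
Band 5: 11350 * 0.919 + 5600 * 0.356 = 10431 + 1994 = 12425
Giving 4763 / 6004 / 5789 / 5158 / 12425.
— Period 2 —
Births: 6004 * 0.296 = 1777 ; 5789 * 0.528 = 3057 → 4834
Band 2: 4763 * 0.953 = 4539
Band 3: 6004 * 0.949 = 5698
Band 4: 5789 * 0.921 = 5332
Band 5: 5158 * 0.919 + 12425 * 0.356 = 4740 + 4423 = 9163
Giving 4834 / 4539 / 5698 / 5332 / 9163.
— Period 3 —
Births: 4539 * 0.296 = 1344 ; 5698 * 0.528 = 3009 → 4353
Band 2: 4834 * 0.953 = 4607
Band 3: 4539 * 0.949 = 4308
Band 4: 5698 * 0.921 = 5248
Band 5: 5332 * 0.919 + 9163 * 0.356 = 4900 + 3262 = 8162
Giving 4353 / 4607 / 4308 / 5248 / 8162.
— Period 4 —
Births: 4607 * 0.296 = 1364 ; 4308 * 0.528 = 2275 → 3639
Band 2: 4353 * 0.953 = 4148
Band 3: 4607 * 0.949 = 4372
Band 4: 4308 * 0.921 = 3968
Band 5: 5248 * 0.919 + 8162 * 0.356 = 4823 + 2906 = 7729
Giving 3639 / 4148 / 4372 / 3968 / 7729.
Total after period 4: 3639 + 4148 + 4372 + 3968 + 7729 = 23856

23856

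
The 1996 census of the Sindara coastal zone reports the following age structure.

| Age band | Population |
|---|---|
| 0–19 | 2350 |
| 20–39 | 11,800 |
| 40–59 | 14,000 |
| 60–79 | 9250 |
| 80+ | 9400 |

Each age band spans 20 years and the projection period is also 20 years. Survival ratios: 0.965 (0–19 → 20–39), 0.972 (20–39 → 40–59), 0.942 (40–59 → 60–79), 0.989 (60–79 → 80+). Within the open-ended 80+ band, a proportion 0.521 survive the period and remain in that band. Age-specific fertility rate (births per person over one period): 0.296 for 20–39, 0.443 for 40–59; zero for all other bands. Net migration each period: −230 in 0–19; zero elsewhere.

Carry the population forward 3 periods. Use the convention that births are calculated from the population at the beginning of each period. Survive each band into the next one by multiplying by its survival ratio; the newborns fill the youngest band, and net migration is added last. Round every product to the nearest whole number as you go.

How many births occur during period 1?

9695

After projecting period 1:
Births: 11800 × 0.296 = 3493, 14000 × 0.443 = 6202 → total 9695
20–39: 2350 × 0.965 = 2268
40–59: 11800 × 0.972 = 11470
60–79: 14000 × 0.942 = 13188
80+: 9250 × 0.989 + 9400 × 0.521 = 9148 + 4897 = 14045
Net migration: 0–19 − 230 → 9465
Population now: 0–19=9465, 20–39=2268, 40–59=11470, 60–79=13188, 80+=14045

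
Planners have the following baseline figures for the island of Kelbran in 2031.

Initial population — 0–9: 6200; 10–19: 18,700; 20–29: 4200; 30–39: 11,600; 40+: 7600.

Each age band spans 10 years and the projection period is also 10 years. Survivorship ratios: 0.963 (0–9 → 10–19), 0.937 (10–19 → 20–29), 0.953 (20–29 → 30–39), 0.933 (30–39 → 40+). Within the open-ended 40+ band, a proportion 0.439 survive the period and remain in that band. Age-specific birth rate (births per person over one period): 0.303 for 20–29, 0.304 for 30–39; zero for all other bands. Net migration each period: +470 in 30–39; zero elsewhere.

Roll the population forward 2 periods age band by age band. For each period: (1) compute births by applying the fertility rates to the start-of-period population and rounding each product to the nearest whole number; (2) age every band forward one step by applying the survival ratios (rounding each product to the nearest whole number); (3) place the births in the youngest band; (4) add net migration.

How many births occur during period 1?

4799

Call the bands 1 to 5, youngest first.
Period 1:
Births: 4200 × 0.303 = 1273 ; 11600 × 0.304 = 3526 → total 4799
Band 2: 6200 × 0.963 = 5971
Band 3: 18700 × 0.937 = 17522
Band 4: 4200 × 0.953 = 4003
Band 5: 11600 × 0.933 + 7600 × 0.439 = 10823 + 3336 = 14159
Net migration: Band 4 + 470 → 4473
Population now: 0–9=4799, 10–19=5971, 20–29=17522, 30–39=4473, 40+=14159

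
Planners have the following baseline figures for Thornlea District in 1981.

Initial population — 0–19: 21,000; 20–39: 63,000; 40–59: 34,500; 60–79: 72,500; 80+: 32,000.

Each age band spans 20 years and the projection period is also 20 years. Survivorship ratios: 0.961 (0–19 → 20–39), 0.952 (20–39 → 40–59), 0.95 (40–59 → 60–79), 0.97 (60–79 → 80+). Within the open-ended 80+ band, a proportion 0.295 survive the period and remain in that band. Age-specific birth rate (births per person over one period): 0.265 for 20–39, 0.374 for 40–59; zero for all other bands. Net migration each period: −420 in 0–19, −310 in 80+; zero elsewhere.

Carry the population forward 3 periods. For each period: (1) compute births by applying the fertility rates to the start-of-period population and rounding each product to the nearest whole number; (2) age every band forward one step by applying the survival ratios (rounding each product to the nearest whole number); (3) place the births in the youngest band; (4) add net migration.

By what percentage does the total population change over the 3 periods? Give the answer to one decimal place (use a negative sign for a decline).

-29.8

Call the groups 1 to 5, youngest first.
Period 1.
Births: 63000 * 0.265 = 16695  |  34500 * 0.374 = 12903 — total 29598
Group 2: 21000 * 0.961 = 20181
Group 3: 63000 * 0.952 = 59976
Group 4: 34500 * 0.95 = 32775
Group 5: 72500 * 0.97 + 32000 * 0.295 = 70325 + 9440 = 79765
Net migration: Group 1 − 420 → 29178; Group 5 − 310 → 79455
→ [29178, 20181, 59976, 32775, 79455]
Period 2.
Births: 20181 * 0.265 = 5348  |  59976 * 0.374 = 22431 — total 27779
Group 2: 29178 * 0.961 = 28040
Group 3: 20181 * 0.952 = 19212
Group 4: 59976 * 0.95 = 56977
Group 5: 32775 * 0.97 + 79455 * 0.295 = 31792 + 23439 = 55231
Net migration: Group 1 − 420 → 27359; Group 5 − 310 → 54921
→ [27359, 28040, 19212, 56977, 54921]
Period 3.
Births: 28040 * 0.265 = 7431  |  19212 * 0.374 = 7185 — total 14616
Group 2: 27359 * 0.961 = 26292
Group 3: 28040 * 0.952 = 26694
Group 4: 19212 * 0.95 = 18251
Group 5: 56977 * 0.97 + 54921 * 0.295 = 55268 + 16202 = 71470
Net migration: Group 1 − 420 → 14196; Group 5 − 310 → 71160
→ [14196, 26292, 26694, 18251, 71160]
Total: 223000 → 156593; change = -66407; percentage change = -29.8%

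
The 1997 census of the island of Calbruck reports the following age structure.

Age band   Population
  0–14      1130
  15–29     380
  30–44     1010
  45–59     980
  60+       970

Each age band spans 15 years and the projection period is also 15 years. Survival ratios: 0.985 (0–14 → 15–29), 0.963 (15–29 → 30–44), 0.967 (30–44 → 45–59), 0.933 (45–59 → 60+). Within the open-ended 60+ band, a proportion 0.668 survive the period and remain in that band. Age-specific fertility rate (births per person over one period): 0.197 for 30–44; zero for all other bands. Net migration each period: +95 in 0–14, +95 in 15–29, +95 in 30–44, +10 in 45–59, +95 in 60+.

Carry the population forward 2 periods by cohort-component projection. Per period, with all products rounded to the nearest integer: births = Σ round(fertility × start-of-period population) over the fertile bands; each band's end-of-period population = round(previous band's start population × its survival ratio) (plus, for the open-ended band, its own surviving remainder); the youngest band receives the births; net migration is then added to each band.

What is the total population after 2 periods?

4408

Let band 1 be 0–14 through band 5 = 60+.
Period 1.
Births: 1010 × 0.197 = 199
Band 2: 1130 × 0.985 = 1113
Band 3: 380 × 0.963 = 366
Band 4: 1010 × 0.967 = 977
Band 5: 980 × 0.933 + 970 × 0.668 = 914 + 648 = 1562
Net migration: Band 1 + 95 → 294; Band 2 + 95 → 1208; Band 3 + 95 → 461; Band 4 + 10 → 987; Band 5 + 95 → 1657
End of period: [294, 1208, 461, 987, 1657]
Period 2.
Births: 461 × 0.197 = 91
Band 2: 294 × 0.985 = 290
Band 3: 1208 × 0.963 = 1163
Band 4: 461 × 0.967 = 446
Band 5: 987 × 0.933 + 1657 × 0.668 = 921 + 1107 = 2028
Net migration: Band 1 + 95 → 186; Band 2 + 95 → 385; Band 3 + 95 → 1258; Band 4 + 10 → 456; Band 5 + 95 → 2123
End of period: [186, 385, 1258, 456, 2123]
Total after period 2: 186 + 385 + 1258 + 456 + 2123 = 4408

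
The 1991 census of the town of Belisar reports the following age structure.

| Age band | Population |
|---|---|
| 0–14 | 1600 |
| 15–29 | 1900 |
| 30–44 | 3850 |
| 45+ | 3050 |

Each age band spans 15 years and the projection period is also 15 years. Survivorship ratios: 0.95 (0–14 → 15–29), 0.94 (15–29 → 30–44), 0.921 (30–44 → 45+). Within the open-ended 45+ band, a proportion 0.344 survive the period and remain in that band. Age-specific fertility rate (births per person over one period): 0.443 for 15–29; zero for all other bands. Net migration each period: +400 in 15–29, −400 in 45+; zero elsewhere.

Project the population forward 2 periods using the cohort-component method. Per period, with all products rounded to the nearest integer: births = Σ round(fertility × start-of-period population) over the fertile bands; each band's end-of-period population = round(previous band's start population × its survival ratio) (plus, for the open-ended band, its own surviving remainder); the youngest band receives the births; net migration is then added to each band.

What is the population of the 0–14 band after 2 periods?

After projecting period 1:
Births: 1900 × 0.443 = 842
15–29: 1600 × 0.95 = 1520
30–44: 1900 × 0.94 = 1786
45+: 3850 × 0.921 + 3050 × 0.344 = 3546 + 1049 = 4595
Net migration: 15–29 + 400 → 1920; 45+ − 400 → 4195
End of period: [842, 1920, 1786, 4195]
After projecting period 2:
Births: 1920 × 0.443 = 851
15–29: 842 × 0.95 = 800
30–44: 1920 × 0.94 = 1805
45+: 1786 × 0.921 + 4195 × 0.344 = 1645 + 1443 = 3088
Net migration: 15–29 + 400 → 1200; 45+ − 400 → 2688
End of period: [851, 1200, 1805, 2688]

851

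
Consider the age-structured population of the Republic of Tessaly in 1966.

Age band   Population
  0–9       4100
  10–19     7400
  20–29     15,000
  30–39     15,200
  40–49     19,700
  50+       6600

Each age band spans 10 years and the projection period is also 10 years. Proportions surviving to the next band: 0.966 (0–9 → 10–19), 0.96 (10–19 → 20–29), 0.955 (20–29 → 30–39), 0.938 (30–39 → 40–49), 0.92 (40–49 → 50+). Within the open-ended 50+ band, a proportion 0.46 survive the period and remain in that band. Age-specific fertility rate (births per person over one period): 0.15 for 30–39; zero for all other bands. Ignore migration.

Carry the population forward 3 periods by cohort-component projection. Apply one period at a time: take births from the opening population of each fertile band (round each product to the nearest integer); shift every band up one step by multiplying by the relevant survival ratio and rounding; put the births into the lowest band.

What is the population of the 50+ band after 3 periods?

22873

— Period 1 —
Births: 15200 × 0.15 = 2280
10–19: 4100 × 0.966 = 3961
20–29: 7400 × 0.96 = 7104
30–39: 15000 × 0.955 = 14325
40–49: 15200 × 0.938 = 14258
50+: 19700 × 0.92 + 6600 × 0.46 = 18124 + 3036 = 21160
Giving 2280 / 3961 / 7104 / 14325 / 14258 / 21160.
— Period 2 —
Births: 14325 × 0.15 = 2149
10–19: 2280 × 0.966 = 2202
20–29: 3961 × 0.96 = 3803
30–39: 7104 × 0.955 = 6784
40–49: 14325 × 0.938 = 13437
50+: 14258 × 0.92 + 21160 × 0.46 = 13117 + 9734 = 22851
Giving 2149 / 2202 / 3803 / 6784 / 13437 / 22851.
— Period 3 —
Births: 6784 × 0.15 = 1018
10–19: 2149 × 0.966 = 2076
20–29: 2202 × 0.96 = 2114
30–39: 3803 × 0.955 = 3632
40–49: 6784 × 0.938 = 6363
50+: 13437 × 0.92 + 22851 × 0.46 = 12362 + 10511 = 22873
Giving 1018 / 2076 / 2114 / 3632 / 6363 / 22873.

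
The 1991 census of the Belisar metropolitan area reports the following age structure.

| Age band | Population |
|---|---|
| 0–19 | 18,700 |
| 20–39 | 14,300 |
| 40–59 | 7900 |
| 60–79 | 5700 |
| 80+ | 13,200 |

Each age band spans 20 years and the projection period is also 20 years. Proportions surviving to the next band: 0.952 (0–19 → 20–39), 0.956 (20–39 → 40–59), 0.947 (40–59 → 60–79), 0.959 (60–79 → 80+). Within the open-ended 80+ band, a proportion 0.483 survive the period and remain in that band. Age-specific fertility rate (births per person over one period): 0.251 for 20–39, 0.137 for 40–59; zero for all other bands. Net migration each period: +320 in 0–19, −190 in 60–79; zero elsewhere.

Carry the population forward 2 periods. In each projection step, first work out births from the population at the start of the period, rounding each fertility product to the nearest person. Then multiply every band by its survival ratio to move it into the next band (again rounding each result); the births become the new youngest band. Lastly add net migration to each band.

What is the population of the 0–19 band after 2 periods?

6661

Let group 1 be 0–19 through group 5 = 80+.
Period 1.
Births: 14300 × 0.251 = 3589, 7900 × 0.137 = 1082 ⇒ total 4671
Group 2: 18700 × 0.952 = 17802
Group 3: 14300 × 0.956 = 13671
Group 4: 7900 × 0.947 = 7481
Group 5: 5700 × 0.959 + 13200 × 0.483 = 5466 + 6376 = 11842
Net migration: Group 1 + 320 → 4991; Group 4 − 190 → 7291
Giving 4991 / 17802 / 13671 / 7291 / 11842.
Period 2.
Births: 17802 × 0.251 = 4468, 13671 × 0.137 = 1873 ⇒ total 6341
Group 2: 4991 × 0.952 = 4751
Group 3: 17802 × 0.956 = 17019
Group 4: 13671 × 0.947 = 12946
Group 5: 7291 × 0.959 + 11842 × 0.483 = 6992 + 5720 = 12712
Net migration: Group 1 + 320 → 6661; Group 4 − 190 → 12756
Giving 6661 / 4751 / 17019 / 12756 / 12712.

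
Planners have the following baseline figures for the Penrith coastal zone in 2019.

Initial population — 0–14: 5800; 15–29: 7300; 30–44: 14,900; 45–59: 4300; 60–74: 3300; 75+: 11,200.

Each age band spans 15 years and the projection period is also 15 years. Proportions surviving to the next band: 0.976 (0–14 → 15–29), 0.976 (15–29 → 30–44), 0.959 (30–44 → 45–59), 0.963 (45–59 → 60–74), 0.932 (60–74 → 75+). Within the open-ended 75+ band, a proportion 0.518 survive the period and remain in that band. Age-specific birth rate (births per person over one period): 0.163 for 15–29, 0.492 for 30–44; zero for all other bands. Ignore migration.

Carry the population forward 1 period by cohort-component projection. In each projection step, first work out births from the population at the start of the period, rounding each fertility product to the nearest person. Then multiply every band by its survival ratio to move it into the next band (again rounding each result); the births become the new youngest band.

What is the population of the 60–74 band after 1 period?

4141

After projecting period 1:
Births: 7300 * 0.163 = 1190 ; 14900 * 0.492 = 7331 — total 8521
15–29: 5800 * 0.976 = 5661
30–44: 7300 * 0.976 = 7125
45–59: 14900 * 0.959 = 14289
60–74: 4300 * 0.963 = 4141
75+: 3300 * 0.932 + 11200 * 0.518 = 3076 + 5802 = 8878
Population now: 0–14=8521, 15–29=5661, 30–44=7125, 45–59=14289, 60–74=4141, 75+=8878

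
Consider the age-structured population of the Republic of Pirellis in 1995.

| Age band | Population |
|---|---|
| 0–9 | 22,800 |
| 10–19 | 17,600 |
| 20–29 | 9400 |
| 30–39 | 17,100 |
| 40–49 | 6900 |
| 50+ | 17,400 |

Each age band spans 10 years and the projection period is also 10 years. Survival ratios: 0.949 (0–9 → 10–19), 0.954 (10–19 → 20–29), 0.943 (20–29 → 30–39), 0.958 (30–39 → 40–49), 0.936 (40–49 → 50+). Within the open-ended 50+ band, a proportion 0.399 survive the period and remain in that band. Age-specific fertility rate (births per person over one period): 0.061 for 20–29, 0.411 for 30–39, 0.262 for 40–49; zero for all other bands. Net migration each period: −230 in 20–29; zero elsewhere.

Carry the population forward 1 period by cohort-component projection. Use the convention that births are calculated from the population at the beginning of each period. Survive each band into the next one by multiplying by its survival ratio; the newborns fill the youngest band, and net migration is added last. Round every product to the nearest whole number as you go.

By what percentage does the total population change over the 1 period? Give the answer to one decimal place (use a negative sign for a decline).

Period 1.
Births: 9400 * 0.061 = 573 ; 17100 * 0.411 = 7028 ; 6900 * 0.262 = 1808 → 9409
10–19: 22800 * 0.949 = 21637
20–29: 17600 * 0.954 = 16790
30–39: 9400 * 0.943 = 8864
40–49: 17100 * 0.958 = 16382
50+: 6900 * 0.936 + 17400 * 0.399 = 6458 + 6943 = 13401
Net migration: 20–29 − 230 → 16560
Population now: 0–9=9409, 10–19=21637, 20–29=16560, 30–39=8864, 40–49=16382, 50+=13401
Total: 91200 → 86253; change = -4947; percentage change = -5.4%

-5.4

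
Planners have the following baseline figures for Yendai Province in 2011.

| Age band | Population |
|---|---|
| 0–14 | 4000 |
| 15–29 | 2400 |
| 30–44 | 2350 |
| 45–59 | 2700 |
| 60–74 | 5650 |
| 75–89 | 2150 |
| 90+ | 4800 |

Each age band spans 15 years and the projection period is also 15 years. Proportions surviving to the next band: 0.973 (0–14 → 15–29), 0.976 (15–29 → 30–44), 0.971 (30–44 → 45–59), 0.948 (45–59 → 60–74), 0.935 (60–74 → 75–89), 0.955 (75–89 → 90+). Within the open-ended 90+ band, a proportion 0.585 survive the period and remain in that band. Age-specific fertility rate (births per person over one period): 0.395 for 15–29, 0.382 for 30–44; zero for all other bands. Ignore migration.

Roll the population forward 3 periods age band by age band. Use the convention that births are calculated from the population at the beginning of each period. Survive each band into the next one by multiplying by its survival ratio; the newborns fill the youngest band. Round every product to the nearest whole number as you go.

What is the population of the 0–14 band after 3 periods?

[period 1]
Births: 2400 * 0.395 = 948  |  2350 * 0.382 = 898 → total 1846
15–29: 4000 * 0.973 = 3892
30–44: 2400 * 0.976 = 2342
45–59: 2350 * 0.971 = 2282
60–74: 2700 * 0.948 = 2560
75–89: 5650 * 0.935 = 5283
90+: 2150 * 0.955 + 4800 * 0.585 = 2053 + 2808 = 4861
Giving 1846 / 3892 / 2342 / 2282 / 2560 / 5283 / 4861.
[period 2]
Births: 3892 * 0.395 = 1537  |  2342 * 0.382 = 895 → total 2432
15–29: 1846 * 0.973 = 1796
30–44: 3892 * 0.976 = 3799
45–59: 2342 * 0.971 = 2274
60–74: 2282 * 0.948 = 2163
75–89: 2560 * 0.935 = 2394
90+: 5283 * 0.955 + 4861 * 0.585 = 5045 + 2844 = 7889
Giving 2432 / 1796 / 3799 / 2274 / 2163 / 2394 / 7889.
[period 3]
Births: 1796 * 0.395 = 709  |  3799 * 0.382 = 1451 → total 2160
15–29: 2432 * 0.973 = 2366
30–44: 1796 * 0.976 = 1753
45–59: 3799 * 0.971 = 3689
60–74: 2274 * 0.948 = 2156
75–89: 2163 * 0.935 = 2022
90+: 2394 * 0.955 + 7889 * 0.585 = 2286 + 4615 = 6901
Giving 2160 / 2366 / 1753 / 3689 / 2156 / 2022 / 6901.

2160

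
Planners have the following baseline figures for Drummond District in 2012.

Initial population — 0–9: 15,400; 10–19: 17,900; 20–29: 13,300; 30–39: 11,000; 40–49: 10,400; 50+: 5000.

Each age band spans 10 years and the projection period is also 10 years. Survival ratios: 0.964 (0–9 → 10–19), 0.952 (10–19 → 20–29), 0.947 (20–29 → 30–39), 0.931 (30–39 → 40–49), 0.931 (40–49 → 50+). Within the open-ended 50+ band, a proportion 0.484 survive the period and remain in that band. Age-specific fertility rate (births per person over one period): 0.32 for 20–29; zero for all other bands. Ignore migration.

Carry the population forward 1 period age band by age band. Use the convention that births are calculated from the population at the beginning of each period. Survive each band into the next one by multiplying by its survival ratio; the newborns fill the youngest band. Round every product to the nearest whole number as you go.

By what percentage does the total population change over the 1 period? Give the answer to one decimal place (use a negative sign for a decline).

-2.6

Call the groups 1 to 6, youngest first.
[period 1]
Births: 13300 × 0.32 = 4256
Group 2: 15400 × 0.964 = 14846
Group 3: 17900 × 0.952 = 17041
Group 4: 13300 × 0.947 = 12595
Group 5: 11000 × 0.931 = 10241
Group 6: 10400 × 0.931 + 5000 × 0.484 = 9682 + 2420 = 12102
Giving 4256 / 14846 / 17041 / 12595 / 10241 / 12102.
Total: 73000 → 71081; change = -1919; percentage change = -2.6%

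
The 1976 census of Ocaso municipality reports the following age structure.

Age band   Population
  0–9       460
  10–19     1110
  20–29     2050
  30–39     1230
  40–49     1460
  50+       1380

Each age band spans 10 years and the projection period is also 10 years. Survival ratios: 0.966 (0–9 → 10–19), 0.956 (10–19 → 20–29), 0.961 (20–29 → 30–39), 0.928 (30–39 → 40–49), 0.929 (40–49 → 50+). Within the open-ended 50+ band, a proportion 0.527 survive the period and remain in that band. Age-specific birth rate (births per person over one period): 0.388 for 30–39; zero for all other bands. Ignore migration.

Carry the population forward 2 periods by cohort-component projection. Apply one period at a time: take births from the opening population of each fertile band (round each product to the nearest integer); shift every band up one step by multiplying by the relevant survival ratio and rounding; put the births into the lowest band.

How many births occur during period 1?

477

Let band 1 be 0–9 through band 6 = 50+.
Period 1.
Births: 1230 * 0.388 = 477
Band 2: 460 * 0.966 = 444
Band 3: 1110 * 0.956 = 1061
Band 4: 2050 * 0.961 = 1970
Band 5: 1230 * 0.928 = 1141
Band 6: 1460 * 0.929 + 1380 * 0.527 = 1356 + 727 = 2083
→ [477, 444, 1061, 1970, 1141, 2083]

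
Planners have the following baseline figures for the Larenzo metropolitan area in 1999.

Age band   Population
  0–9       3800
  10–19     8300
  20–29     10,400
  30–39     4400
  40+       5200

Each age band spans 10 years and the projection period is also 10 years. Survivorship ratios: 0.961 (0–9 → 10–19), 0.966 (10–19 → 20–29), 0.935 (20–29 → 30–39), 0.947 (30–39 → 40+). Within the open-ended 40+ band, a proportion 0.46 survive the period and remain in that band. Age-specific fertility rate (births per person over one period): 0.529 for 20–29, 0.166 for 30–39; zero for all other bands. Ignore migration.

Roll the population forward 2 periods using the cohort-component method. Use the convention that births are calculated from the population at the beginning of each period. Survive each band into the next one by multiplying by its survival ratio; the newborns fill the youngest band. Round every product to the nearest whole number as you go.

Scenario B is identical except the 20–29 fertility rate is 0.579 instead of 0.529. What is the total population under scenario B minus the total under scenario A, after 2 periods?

900

After projecting period 1:
Births: 10400 * 0.529 = 5502, 4400 * 0.166 = 730 → 6232
10–19: 3800 * 0.961 = 3652
20–29: 8300 * 0.966 = 8018
30–39: 10400 * 0.935 = 9724
40+: 4400 * 0.947 + 5200 * 0.46 = 4167 + 2392 = 6559
Giving 6232 / 3652 / 8018 / 9724 / 6559.
After projecting period 2:
Births: 8018 * 0.529 = 4242, 9724 * 0.166 = 1614 → 5856
10–19: 6232 * 0.961 = 5989
20–29: 3652 * 0.966 = 3528
30–39: 8018 * 0.935 = 7497
40+: 9724 * 0.947 + 6559 * 0.46 = 9209 + 3017 = 12226
Giving 5856 / 5989 / 3528 / 7497 / 12226.
Scenario A total after 2 periods: 35096
Scenario B projection —
After projecting period 1:
Births: 10400 * 0.579 = 6022, 4400 * 0.166 = 730 → 6752
10–19: 3800 * 0.961 = 3652
20–29: 8300 * 0.966 = 8018
30–39: 10400 * 0.935 = 9724
40+: 4400 * 0.947 + 5200 * 0.46 = 4167 + 2392 = 6559
Giving 6752 / 3652 / 8018 / 9724 / 6559.
After projecting period 2:
Births: 8018 * 0.579 = 4642, 9724 * 0.166 = 1614 → 6256
10–19: 6752 * 0.961 = 6489
20–29: 3652 * 0.966 = 3528
30–39: 8018 * 0.935 = 7497
40+: 9724 * 0.947 + 6559 * 0.46 = 9209 + 3017 = 12226
Giving 6256 / 6489 / 3528 / 7497 / 12226.
Scenario B total after 2 periods: 35996
Difference B − A = 35996 − 35096 = 900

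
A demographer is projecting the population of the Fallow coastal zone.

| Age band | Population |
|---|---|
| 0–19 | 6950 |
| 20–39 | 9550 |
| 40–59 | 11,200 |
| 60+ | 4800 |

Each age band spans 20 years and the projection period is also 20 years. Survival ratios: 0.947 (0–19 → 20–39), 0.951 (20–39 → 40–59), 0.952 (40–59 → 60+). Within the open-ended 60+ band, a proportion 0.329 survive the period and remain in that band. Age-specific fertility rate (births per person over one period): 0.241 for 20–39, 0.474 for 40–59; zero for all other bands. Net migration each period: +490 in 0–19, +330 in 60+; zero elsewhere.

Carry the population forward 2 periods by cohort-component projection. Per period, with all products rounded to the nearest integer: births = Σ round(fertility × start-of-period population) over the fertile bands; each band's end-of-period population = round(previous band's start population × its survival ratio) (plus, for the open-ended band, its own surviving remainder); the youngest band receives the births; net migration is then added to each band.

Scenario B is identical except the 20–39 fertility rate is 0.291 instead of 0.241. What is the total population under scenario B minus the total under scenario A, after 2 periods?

— Period 1 —
Births: 9550 * 0.241 = 2302  |  11200 * 0.474 = 5309 → total 7611
20–39: 6950 * 0.947 = 6582
40–59: 9550 * 0.951 = 9082
60+: 11200 * 0.952 + 4800 * 0.329 = 10662 + 1579 = 12241
Net migration: 0–19 + 490 → 8101; 60+ + 330 → 12571
End of period: [8101, 6582, 9082, 12571]
— Period 2 —
Births: 6582 * 0.241 = 1586  |  9082 * 0.474 = 4305 → total 5891
20–39: 8101 * 0.947 = 7672
40–59: 6582 * 0.951 = 6259
60+: 9082 * 0.952 + 12571 * 0.329 = 8646 + 4136 = 12782
Net migration: 0–19 + 490 → 6381; 60+ + 330 → 13112
End of period: [6381, 7672, 6259, 13112]
Scenario A total after 2 periods: 33424
Scenario B projection —
— Period 1 —
Births: 9550 * 0.291 = 2779  |  11200 * 0.474 = 5309 → total 8088
20–39: 6950 * 0.947 = 6582
40–59: 9550 * 0.951 = 9082
60+: 11200 * 0.952 + 4800 * 0.329 = 10662 + 1579 = 12241
Net migration: 0–19 + 490 → 8578; 60+ + 330 → 12571
End of period: [8578, 6582, 9082, 12571]
— Period 2 —
Births: 6582 * 0.291 = 1915  |  9082 * 0.474 = 4305 → total 6220
20–39: 8578 * 0.947 = 8123
40–59: 6582 * 0.951 = 6259
60+: 9082 * 0.952 + 12571 * 0.329 = 8646 + 4136 = 12782
Net migration: 0–19 + 490 → 6710; 60+ + 330 → 13112
End of period: [6710, 8123, 6259, 13112]
Scenario B total after 2 periods: 34204
Difference B − A = 34204 − 33424 = 780

780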